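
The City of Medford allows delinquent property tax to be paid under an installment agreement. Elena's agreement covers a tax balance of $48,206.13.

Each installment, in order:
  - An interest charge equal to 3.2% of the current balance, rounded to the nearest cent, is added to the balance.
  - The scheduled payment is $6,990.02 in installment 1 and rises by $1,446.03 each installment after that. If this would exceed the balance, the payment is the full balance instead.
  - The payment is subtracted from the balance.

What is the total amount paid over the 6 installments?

$53,784.72

Installment 1: $48,206.13 +$1,542.60 interest = $49,748.73; pay $6,990.02 → $42,758.71
Installment 2: $42,758.71 +$1,368.28 interest = $44,126.99; pay $8,436.05 → $35,690.94
Installment 3: $35,690.94 +$1,142.11 interest = $36,833.05; pay $9,882.08 → $26,950.97
Installment 4: $26,950.97 +$862.43 interest = $27,813.40; pay $11,328.11 → $16,485.29
Installment 5: $16,485.29 +$527.53 interest = $17,012.82; pay $12,774.14 → $4,238.68
Installment 6: $4,238.68 +$135.64 interest = $4,374.32; pay $4,374.32 → $0.00
Total paid: $53,784.72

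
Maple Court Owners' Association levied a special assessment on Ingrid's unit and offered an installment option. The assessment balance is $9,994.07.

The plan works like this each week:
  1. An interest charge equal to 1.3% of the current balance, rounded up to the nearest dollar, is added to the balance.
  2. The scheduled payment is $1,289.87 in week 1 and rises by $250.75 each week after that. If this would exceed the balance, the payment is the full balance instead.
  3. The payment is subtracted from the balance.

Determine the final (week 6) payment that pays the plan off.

Week 1: opening $9,994.07; interest $130.00 → $10,124.07; payment $1,289.87; balance $8,834.20
Week 2: opening $8,834.20; interest $115.00 → $8,949.20; payment $1,540.62; balance $7,408.58
Week 3: opening $7,408.58; interest $97.00 → $7,505.58; payment $1,791.37; balance $5,714.21
Week 4: opening $5,714.21; interest $75.00 → $5,789.21; payment $2,042.12; balance $3,747.09
Week 5: opening $3,747.09; interest $49.00 → $3,796.09; payment $2,292.87; balance $1,503.22
Week 6: opening $1,503.22; interest $20.00 → $1,523.22; payment $1,523.22; balance $0.00

$1,523.22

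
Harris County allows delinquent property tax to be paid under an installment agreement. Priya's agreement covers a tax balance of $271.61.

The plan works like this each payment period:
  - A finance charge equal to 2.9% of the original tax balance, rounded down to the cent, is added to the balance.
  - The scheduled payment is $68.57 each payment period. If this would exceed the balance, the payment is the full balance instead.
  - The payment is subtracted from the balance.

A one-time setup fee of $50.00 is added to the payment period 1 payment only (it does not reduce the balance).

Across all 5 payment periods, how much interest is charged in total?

Payment period 1: opening $271.61; interest $7.87 → $279.48; payment $68.57 (+ $50.00 fee); balance $210.91
Payment period 2: opening $210.91; interest $7.87 → $218.78; payment $68.57; balance $150.21
Payment period 3: opening $150.21; interest $7.87 → $158.08; payment $68.57; balance $89.51
Payment period 4: opening $89.51; interest $7.87 → $97.38; payment $68.57; balance $28.81
Payment period 5: opening $28.81; interest $7.87 → $36.68; payment $36.68; balance $0.00
Total interest: $7.87 + $7.87 + $7.87 + $7.87 + $7.87 = $39.35

$39.35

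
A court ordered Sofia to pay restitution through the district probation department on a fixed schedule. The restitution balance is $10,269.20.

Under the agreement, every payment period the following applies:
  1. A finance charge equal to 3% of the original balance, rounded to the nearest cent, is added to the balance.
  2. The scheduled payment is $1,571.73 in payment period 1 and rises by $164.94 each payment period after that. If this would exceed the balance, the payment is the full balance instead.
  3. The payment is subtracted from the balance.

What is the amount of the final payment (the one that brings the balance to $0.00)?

# | Opening | Interest | Payment | End bal
1 | $10,269.20 | $308.08 | $1,571.73 | $9,005.55
2 | $9,005.55 | $308.08 | $1,736.67 | $7,576.96
3 | $7,576.96 | $308.08 | $1,901.61 | $5,983.43
4 | $5,983.43 | $308.08 | $2,066.55 | $4,224.96
5 | $4,224.96 | $308.08 | $2,231.49 | $2,301.55
6 | $2,301.55 | $308.08 | $2,396.43 | $213.20
7 | $213.20 | $308.08 | $521.28 | $0.00

$521.28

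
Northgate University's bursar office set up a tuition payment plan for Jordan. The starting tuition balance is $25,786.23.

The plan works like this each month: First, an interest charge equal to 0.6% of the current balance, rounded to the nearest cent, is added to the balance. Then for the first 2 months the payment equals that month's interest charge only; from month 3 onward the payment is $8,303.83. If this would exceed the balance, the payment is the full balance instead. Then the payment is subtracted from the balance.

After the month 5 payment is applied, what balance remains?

# | Opening | Interest | Payment | End bal
1 | $25,786.23 | $154.72 | $154.72 | $25,786.23
2 | $25,786.23 | $154.72 | $154.72 | $25,786.23
3 | $25,786.23 | $154.72 | $8,303.83 | $17,637.12
4 | $17,637.12 | $105.82 | $8,303.83 | $9,439.11
5 | $9,439.11 | $56.63 | $8,303.83 | $1,191.91

$1,191.91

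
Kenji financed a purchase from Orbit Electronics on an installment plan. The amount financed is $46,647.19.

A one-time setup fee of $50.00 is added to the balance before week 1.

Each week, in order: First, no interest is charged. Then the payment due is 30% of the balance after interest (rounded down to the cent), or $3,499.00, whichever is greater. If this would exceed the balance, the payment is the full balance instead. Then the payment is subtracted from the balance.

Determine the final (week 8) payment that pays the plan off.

Week 1: opening $46,697.19; payment $14,009.15; balance $32,688.04
Week 2: opening $32,688.04; payment $9,806.41; balance $22,881.63
Week 3: opening $22,881.63; payment $6,864.48; balance $16,017.15
Week 4: opening $16,017.15; payment $4,805.14; balance $11,212.01
Week 5: opening $11,212.01; payment $3,499.00; balance $7,713.01
Week 6: opening $7,713.01; payment $3,499.00; balance $4,214.01
Week 7: opening $4,214.01; payment $3,499.00; balance $715.01
Week 8: opening $715.01; payment $715.01; balance $0.00

$715.01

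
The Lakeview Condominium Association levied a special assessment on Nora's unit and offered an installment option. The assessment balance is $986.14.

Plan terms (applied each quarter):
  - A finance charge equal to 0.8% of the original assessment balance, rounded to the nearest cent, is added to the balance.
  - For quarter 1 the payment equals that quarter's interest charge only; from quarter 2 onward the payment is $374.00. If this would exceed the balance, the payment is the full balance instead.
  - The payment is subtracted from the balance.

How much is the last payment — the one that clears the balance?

# | Opening | Interest | Payment | End bal
1 | $986.14 | $7.89 | $7.89 | $986.14
2 | $986.14 | $7.89 | $374.00 | $620.03
3 | $620.03 | $7.89 | $374.00 | $253.92
4 | $253.92 | $7.89 | $261.81 | $0.00

$261.81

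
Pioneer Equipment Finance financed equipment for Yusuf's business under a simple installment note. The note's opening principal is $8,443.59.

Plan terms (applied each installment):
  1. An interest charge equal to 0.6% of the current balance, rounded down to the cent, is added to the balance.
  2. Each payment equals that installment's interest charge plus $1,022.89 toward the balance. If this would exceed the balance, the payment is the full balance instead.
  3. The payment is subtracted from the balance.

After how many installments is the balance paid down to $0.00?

Installment 1: opening $8,443.59; interest $50.66 → $8,494.25; payment $1,073.55; balance $7,420.70
Installment 2: opening $7,420.70; interest $44.52 → $7,465.22; payment $1,067.41; balance $6,397.81
Installment 3: opening $6,397.81; interest $38.38 → $6,436.19; payment $1,061.27; balance $5,374.92
Installment 4: opening $5,374.92; interest $32.24 → $5,407.16; payment $1,055.13; balance $4,352.03
Installment 5: opening $4,352.03; interest $26.11 → $4,378.14; payment $1,049.00; balance $3,329.14
Installment 6: opening $3,329.14; interest $19.97 → $3,349.11; payment $1,042.86; balance $2,306.25
Installment 7: opening $2,306.25; interest $13.83 → $2,320.08; payment $1,036.72; balance $1,283.36
Installment 8: opening $1,283.36; interest $7.70 → $1,291.06; payment $1,030.59; balance $260.47
Installment 9: opening $260.47; interest $1.56 → $262.03; payment $262.03; balance $0.00
Balance reaches $0.00 in installment 9.

9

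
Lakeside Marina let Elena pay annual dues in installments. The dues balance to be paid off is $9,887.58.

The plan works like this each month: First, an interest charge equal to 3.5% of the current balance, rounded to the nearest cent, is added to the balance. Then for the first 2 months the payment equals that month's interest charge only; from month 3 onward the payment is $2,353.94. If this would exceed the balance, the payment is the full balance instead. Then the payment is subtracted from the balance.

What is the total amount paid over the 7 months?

Month 1: $9,887.58 +$346.07 interest = $10,233.65; pay $346.07 → $9,887.58
Month 2: $9,887.58 +$346.07 interest = $10,233.65; pay $346.07 → $9,887.58
Month 3: $9,887.58 +$346.07 interest = $10,233.65; pay $2,353.94 → $7,879.71
Month 4: $7,879.71 +$275.79 interest = $8,155.50; pay $2,353.94 → $5,801.56
Month 5: $5,801.56 +$203.05 interest = $6,004.61; pay $2,353.94 → $3,650.67
Month 6: $3,650.67 +$127.77 interest = $3,778.44; pay $2,353.94 → $1,424.50
Month 7: $1,424.50 +$49.86 interest = $1,474.36; pay $1,474.36 → $0.00
Total paid: $11,582.26

$11,582.26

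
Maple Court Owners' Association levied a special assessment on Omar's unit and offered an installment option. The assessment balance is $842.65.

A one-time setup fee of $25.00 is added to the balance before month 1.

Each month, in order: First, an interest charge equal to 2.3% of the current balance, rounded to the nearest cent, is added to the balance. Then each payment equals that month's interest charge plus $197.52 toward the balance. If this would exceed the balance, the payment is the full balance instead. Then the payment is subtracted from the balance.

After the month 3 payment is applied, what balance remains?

$275.09

Month 1: $867.65 +$19.96 interest = $887.61; pay $217.48 → $670.13
Month 2: $670.13 +$15.41 interest = $685.54; pay $212.93 → $472.61
Month 3: $472.61 +$10.87 interest = $483.48; pay $208.39 → $275.09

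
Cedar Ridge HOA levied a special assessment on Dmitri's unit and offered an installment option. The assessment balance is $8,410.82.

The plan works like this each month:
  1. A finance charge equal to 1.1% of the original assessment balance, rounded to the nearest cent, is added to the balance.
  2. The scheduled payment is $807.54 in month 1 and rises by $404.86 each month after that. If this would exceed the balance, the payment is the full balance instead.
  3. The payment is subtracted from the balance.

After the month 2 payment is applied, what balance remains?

$6,575.92

Month 1: opening $8,410.82; interest $92.52 → $8,503.34; payment $807.54; balance $7,695.80
Month 2: opening $7,695.80; interest $92.52 → $7,788.32; payment $1,212.40; balance $6,575.92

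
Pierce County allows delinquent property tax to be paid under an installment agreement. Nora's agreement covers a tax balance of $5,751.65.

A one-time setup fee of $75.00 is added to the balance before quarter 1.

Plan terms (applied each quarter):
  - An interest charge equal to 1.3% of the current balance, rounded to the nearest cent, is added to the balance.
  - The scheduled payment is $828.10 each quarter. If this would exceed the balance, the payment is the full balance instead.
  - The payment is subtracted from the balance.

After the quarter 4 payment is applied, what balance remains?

# | Opening | Interest | Payment | End bal
1 | $5,826.65 | $75.75 | $828.10 | $5,074.30
2 | $5,074.30 | $65.97 | $828.10 | $4,312.17
3 | $4,312.17 | $56.06 | $828.10 | $3,540.13
4 | $3,540.13 | $46.02 | $828.10 | $2,758.05

$2,758.05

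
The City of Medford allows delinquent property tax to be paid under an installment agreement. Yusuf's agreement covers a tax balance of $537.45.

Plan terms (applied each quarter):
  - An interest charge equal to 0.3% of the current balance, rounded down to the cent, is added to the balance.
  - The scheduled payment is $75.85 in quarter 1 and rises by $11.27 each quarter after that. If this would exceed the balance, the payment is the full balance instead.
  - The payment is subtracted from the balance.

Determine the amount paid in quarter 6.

$51.12

# | Opening | Interest | Payment | End bal
1 | $537.45 | $1.61 | $75.85 | $463.21
2 | $463.21 | $1.38 | $87.12 | $377.47
3 | $377.47 | $1.13 | $98.39 | $280.21
4 | $280.21 | $0.84 | $109.66 | $171.39
5 | $171.39 | $0.51 | $120.93 | $50.97
6 | $50.97 | $0.15 | $51.12 | $0.00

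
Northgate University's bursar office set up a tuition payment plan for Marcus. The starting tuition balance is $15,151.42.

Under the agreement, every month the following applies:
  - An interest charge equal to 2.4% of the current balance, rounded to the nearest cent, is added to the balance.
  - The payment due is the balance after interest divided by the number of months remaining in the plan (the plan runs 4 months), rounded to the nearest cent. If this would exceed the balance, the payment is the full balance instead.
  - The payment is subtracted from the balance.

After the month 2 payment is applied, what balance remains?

$7,943.71

Month 1: $15,151.42 +$363.63 interest = $15,515.05; pay $3,878.76 → $11,636.29
Month 2: $11,636.29 +$279.27 interest = $11,915.56; pay $3,971.85 → $7,943.71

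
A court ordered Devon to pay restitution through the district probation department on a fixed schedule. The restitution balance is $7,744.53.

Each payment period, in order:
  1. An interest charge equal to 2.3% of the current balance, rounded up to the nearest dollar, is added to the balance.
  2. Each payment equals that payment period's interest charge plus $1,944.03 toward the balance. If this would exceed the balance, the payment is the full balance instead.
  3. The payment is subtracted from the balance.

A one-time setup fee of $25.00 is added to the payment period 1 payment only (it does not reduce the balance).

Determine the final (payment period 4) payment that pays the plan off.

Payment period 1: $7,744.53 +$179.00 interest = $7,923.53; pay $2,123.03 (+ $25.00 fee) → $5,800.50
Payment period 2: $5,800.50 +$134.00 interest = $5,934.50; pay $2,078.03 → $3,856.47
Payment period 3: $3,856.47 +$89.00 interest = $3,945.47; pay $2,033.03 → $1,912.44
Payment period 4: $1,912.44 +$44.00 interest = $1,956.44; pay $1,956.44 → $0.00

$1,956.44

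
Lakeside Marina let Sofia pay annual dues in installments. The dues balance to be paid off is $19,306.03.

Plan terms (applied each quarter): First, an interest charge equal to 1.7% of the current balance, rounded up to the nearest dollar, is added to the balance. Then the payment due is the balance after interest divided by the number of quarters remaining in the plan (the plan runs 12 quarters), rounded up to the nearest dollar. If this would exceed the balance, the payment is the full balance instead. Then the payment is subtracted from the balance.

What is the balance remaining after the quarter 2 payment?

# | Opening | Interest | Payment | End bal
1 | $19,306.03 | $329.00 | $1,637.00 | $17,998.03
2 | $17,998.03 | $306.00 | $1,665.00 | $16,639.03

$16,639.03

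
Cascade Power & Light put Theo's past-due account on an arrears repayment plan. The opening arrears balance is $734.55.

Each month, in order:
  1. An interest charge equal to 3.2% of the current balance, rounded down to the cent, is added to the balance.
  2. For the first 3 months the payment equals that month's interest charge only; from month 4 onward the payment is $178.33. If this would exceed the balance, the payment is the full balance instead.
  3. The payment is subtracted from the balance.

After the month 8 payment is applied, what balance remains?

$0.00

Month 1: $734.55 +$23.50 interest = $758.05; pay $23.50 → $734.55
Month 2: $734.55 +$23.50 interest = $758.05; pay $23.50 → $734.55
Month 3: $734.55 +$23.50 interest = $758.05; pay $23.50 → $734.55
Month 4: $734.55 +$23.50 interest = $758.05; pay $178.33 → $579.72
Month 5: $579.72 +$18.55 interest = $598.27; pay $178.33 → $419.94
Month 6: $419.94 +$13.43 interest = $433.37; pay $178.33 → $255.04
Month 7: $255.04 +$8.16 interest = $263.20; pay $178.33 → $84.87
Month 8: $84.87 +$2.71 interest = $87.58; pay $87.58 → $0.00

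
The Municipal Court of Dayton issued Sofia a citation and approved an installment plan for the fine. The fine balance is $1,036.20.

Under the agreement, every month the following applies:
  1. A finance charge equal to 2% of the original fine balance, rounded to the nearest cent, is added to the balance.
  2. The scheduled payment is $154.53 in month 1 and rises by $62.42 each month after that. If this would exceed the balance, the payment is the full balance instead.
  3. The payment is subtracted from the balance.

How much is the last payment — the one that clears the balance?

$147.16

Month 1: $1,036.20 +$20.72 interest = $1,056.92; pay $154.53 → $902.39
Month 2: $902.39 +$20.72 interest = $923.11; pay $216.95 → $706.16
Month 3: $706.16 +$20.72 interest = $726.88; pay $279.37 → $447.51
Month 4: $447.51 +$20.72 interest = $468.23; pay $341.79 → $126.44
Month 5: $126.44 +$20.72 interest = $147.16; pay $147.16 → $0.00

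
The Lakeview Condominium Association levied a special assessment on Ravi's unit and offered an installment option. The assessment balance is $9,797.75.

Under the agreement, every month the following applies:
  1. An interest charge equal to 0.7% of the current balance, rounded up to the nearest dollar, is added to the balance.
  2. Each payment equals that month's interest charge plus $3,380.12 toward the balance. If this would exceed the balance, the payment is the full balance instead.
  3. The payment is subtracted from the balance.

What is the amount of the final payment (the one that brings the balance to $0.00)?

$3,059.51

Month 1: $9,797.75 +$69.00 interest = $9,866.75; pay $3,449.12 → $6,417.63
Month 2: $6,417.63 +$45.00 interest = $6,462.63; pay $3,425.12 → $3,037.51
Month 3: $3,037.51 +$22.00 interest = $3,059.51; pay $3,059.51 → $0.00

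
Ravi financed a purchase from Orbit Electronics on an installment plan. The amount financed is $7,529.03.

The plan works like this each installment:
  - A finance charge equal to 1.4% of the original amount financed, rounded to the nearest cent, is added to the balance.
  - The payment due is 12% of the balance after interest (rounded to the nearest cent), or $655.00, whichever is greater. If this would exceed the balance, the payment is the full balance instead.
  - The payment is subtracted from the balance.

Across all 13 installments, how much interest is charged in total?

$1,370.33

Installment 1: $7,529.03 +$105.41 interest = $7,634.44; pay $916.13 → $6,718.31
Installment 2: $6,718.31 +$105.41 interest = $6,823.72; pay $818.85 → $6,004.87
Installment 3: $6,004.87 +$105.41 interest = $6,110.28; pay $733.23 → $5,377.05
Installment 4: $5,377.05 +$105.41 interest = $5,482.46; pay $657.90 → $4,824.56
Installment 5: $4,824.56 +$105.41 interest = $4,929.97; pay $655.00 → $4,274.97
Installment 6: $4,274.97 +$105.41 interest = $4,380.38; pay $655.00 → $3,725.38
Installment 7: $3,725.38 +$105.41 interest = $3,830.79; pay $655.00 → $3,175.79
Installment 8: $3,175.79 +$105.41 interest = $3,281.20; pay $655.00 → $2,626.20
Installment 9: $2,626.20 +$105.41 interest = $2,731.61; pay $655.00 → $2,076.61
Installment 10: $2,076.61 +$105.41 interest = $2,182.02; pay $655.00 → $1,527.02
Installment 11: $1,527.02 +$105.41 interest = $1,632.43; pay $655.00 → $977.43
Installment 12: $977.43 +$105.41 interest = $1,082.84; pay $655.00 → $427.84
Installment 13: $427.84 +$105.41 interest = $533.25; pay $533.25 → $0.00
Total interest: $105.41 + $105.41 + $105.41 + $105.41 + $105.41 + $105.41 + $105.41 + $105.41 + $105.41 + $105.41 + $105.41 + $105.41 + $105.41 = $1,370.33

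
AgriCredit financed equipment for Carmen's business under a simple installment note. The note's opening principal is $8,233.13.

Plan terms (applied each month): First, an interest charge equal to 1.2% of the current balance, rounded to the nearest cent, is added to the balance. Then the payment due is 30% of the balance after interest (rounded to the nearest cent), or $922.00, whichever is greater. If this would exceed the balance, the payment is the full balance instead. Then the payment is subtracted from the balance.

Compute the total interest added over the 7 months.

Month 1: $8,233.13 +$98.80 interest = $8,331.93; pay $2,499.58 → $5,832.35
Month 2: $5,832.35 +$69.99 interest = $5,902.34; pay $1,770.70 → $4,131.64
Month 3: $4,131.64 +$49.58 interest = $4,181.22; pay $1,254.37 → $2,926.85
Month 4: $2,926.85 +$35.12 interest = $2,961.97; pay $922.00 → $2,039.97
Month 5: $2,039.97 +$24.48 interest = $2,064.45; pay $922.00 → $1,142.45
Month 6: $1,142.45 +$13.71 interest = $1,156.16; pay $922.00 → $234.16
Month 7: $234.16 +$2.81 interest = $236.97; pay $236.97 → $0.00
Total interest: $98.80 + $69.99 + $49.58 + $35.12 + $24.48 + $13.71 + $2.81 = $294.49

$294.49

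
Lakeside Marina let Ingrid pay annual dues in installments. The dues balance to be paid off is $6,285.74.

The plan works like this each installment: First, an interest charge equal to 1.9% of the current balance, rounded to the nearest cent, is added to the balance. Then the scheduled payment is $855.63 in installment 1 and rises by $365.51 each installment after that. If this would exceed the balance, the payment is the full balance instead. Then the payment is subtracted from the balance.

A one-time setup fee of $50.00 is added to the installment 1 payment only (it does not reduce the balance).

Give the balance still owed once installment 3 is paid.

$2,931.43

Installment 1: $6,285.74 +$119.43 interest = $6,405.17; pay $855.63 (+ $50.00 fee) → $5,549.54
Installment 2: $5,549.54 +$105.44 interest = $5,654.98; pay $1,221.14 → $4,433.84
Installment 3: $4,433.84 +$84.24 interest = $4,518.08; pay $1,586.65 → $2,931.43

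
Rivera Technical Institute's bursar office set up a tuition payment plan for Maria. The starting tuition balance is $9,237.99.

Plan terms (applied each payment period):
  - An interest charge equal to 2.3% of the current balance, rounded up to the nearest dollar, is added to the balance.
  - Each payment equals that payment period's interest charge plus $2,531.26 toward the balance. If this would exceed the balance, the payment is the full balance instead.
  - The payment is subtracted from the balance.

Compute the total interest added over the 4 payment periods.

# | Opening | Interest | Payment | End bal
1 | $9,237.99 | $213.00 | $2,744.26 | $6,706.73
2 | $6,706.73 | $155.00 | $2,686.26 | $4,175.47
3 | $4,175.47 | $97.00 | $2,628.26 | $1,644.21
4 | $1,644.21 | $38.00 | $1,682.21 | $0.00
Total interest: $213.00 + $155.00 + $97.00 + $38.00 = $503.00

$503.00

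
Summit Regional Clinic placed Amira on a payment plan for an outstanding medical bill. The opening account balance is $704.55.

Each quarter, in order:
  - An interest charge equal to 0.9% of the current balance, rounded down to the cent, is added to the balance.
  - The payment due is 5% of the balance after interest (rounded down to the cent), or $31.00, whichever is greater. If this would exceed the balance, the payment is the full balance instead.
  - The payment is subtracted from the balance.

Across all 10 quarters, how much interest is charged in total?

Quarter 1: opening $704.55; interest $6.34 → $710.89; payment $35.54; balance $675.35
Quarter 2: opening $675.35; interest $6.07 → $681.42; payment $34.07; balance $647.35
Quarter 3: opening $647.35; interest $5.82 → $653.17; payment $32.65; balance $620.52
Quarter 4: opening $620.52; interest $5.58 → $626.10; payment $31.30; balance $594.80
Quarter 5: opening $594.80; interest $5.35 → $600.15; payment $31.00; balance $569.15
Quarter 6: opening $569.15; interest $5.12 → $574.27; payment $31.00; balance $543.27
Quarter 7: opening $543.27; interest $4.88 → $548.15; payment $31.00; balance $517.15
Quarter 8: opening $517.15; interest $4.65 → $521.80; payment $31.00; balance $490.80
Quarter 9: opening $490.80; interest $4.41 → $495.21; payment $31.00; balance $464.21
Quarter 10: opening $464.21; interest $4.17 → $468.38; payment $31.00; balance $437.38
Total interest: $6.34 + $6.07 + $5.82 + $5.58 + $5.35 + $5.12 + $4.88 + $4.65 + $4.41 + $4.17 = $52.39

$52.39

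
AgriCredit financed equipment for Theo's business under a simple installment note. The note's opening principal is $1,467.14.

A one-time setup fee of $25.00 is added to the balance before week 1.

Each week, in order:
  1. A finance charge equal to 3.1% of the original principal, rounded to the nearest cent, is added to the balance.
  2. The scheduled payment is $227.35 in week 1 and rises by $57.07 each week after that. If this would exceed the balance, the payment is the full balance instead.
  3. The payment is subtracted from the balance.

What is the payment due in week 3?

Week 1: opening $1,492.14; interest $45.48 → $1,537.62; payment $227.35; balance $1,310.27
Week 2: opening $1,310.27; interest $45.48 → $1,355.75; payment $284.42; balance $1,071.33
Week 3: opening $1,071.33; interest $45.48 → $1,116.81; payment $341.49; balance $775.32

$341.49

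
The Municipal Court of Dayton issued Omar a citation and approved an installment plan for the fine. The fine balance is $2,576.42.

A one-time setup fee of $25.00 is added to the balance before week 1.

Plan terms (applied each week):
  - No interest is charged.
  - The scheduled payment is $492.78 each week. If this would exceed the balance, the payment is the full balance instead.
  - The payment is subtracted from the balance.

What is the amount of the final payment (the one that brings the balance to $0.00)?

$137.52

# | Opening | Payment | End bal
1 | $2,601.42 | $492.78 | $2,108.64
2 | $2,108.64 | $492.78 | $1,615.86
3 | $1,615.86 | $492.78 | $1,123.08
4 | $1,123.08 | $492.78 | $630.30
5 | $630.30 | $492.78 | $137.52
6 | $137.52 | $137.52 | $0.00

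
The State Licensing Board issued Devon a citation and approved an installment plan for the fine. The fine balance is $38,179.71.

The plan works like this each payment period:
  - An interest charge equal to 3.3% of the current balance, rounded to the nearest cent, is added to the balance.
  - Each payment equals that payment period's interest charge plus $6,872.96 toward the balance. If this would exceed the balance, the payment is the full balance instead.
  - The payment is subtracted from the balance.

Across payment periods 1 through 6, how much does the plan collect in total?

$42,337.18

Payment period 1: $38,179.71 +$1,259.93 interest = $39,439.64; pay $8,132.89 → $31,306.75
Payment period 2: $31,306.75 +$1,033.12 interest = $32,339.87; pay $7,906.08 → $24,433.79
Payment period 3: $24,433.79 +$806.32 interest = $25,240.11; pay $7,679.28 → $17,560.83
Payment period 4: $17,560.83 +$579.51 interest = $18,140.34; pay $7,452.47 → $10,687.87
Payment period 5: $10,687.87 +$352.70 interest = $11,040.57; pay $7,225.66 → $3,814.91
Payment period 6: $3,814.91 +$125.89 interest = $3,940.80; pay $3,940.80 → $0.00
Total paid: $42,337.18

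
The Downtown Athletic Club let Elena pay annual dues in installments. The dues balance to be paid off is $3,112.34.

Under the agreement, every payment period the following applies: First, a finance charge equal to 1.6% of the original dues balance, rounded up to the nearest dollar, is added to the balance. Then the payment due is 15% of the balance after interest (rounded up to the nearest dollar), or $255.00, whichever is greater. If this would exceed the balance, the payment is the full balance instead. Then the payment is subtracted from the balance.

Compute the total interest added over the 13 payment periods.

Payment period 1: $3,112.34 +$50.00 interest = $3,162.34; pay $475.00 → $2,687.34
Payment period 2: $2,687.34 +$50.00 interest = $2,737.34; pay $411.00 → $2,326.34
Payment period 3: $2,326.34 +$50.00 interest = $2,376.34; pay $357.00 → $2,019.34
Payment period 4: $2,019.34 +$50.00 interest = $2,069.34; pay $311.00 → $1,758.34
Payment period 5: $1,758.34 +$50.00 interest = $1,808.34; pay $272.00 → $1,536.34
Payment period 6: $1,536.34 +$50.00 interest = $1,586.34; pay $255.00 → $1,331.34
Payment period 7: $1,331.34 +$50.00 interest = $1,381.34; pay $255.00 → $1,126.34
Payment period 8: $1,126.34 +$50.00 interest = $1,176.34; pay $255.00 → $921.34
Payment period 9: $921.34 +$50.00 interest = $971.34; pay $255.00 → $716.34
Payment period 10: $716.34 +$50.00 interest = $766.34; pay $255.00 → $511.34
Payment period 11: $511.34 +$50.00 interest = $561.34; pay $255.00 → $306.34
Payment period 12: $306.34 +$50.00 interest = $356.34; pay $255.00 → $101.34
Payment period 13: $101.34 +$50.00 interest = $151.34; pay $151.34 → $0.00
Total interest: $50.00 + $50.00 + $50.00 + $50.00 + $50.00 + $50.00 + $50.00 + $50.00 + $50.00 + $50.00 + $50.00 + $50.00 + $50.00 = $650.00

$650.00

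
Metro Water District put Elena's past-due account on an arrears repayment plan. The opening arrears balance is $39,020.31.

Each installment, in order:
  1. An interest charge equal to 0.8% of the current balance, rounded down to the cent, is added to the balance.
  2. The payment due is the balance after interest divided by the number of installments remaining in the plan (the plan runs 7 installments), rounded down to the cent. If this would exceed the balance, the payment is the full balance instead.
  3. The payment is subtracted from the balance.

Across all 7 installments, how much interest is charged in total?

$1,268.79

# | Opening | Interest | Payment | End bal
1 | $39,020.31 | $312.16 | $5,618.92 | $33,713.55
2 | $33,713.55 | $269.70 | $5,663.87 | $28,319.38
3 | $28,319.38 | $226.55 | $5,709.18 | $22,836.75
4 | $22,836.75 | $182.69 | $5,754.86 | $17,264.58
5 | $17,264.58 | $138.11 | $5,800.89 | $11,601.80
6 | $11,601.80 | $92.81 | $5,847.30 | $5,847.31
7 | $5,847.31 | $46.77 | $5,894.08 | $0.00
Total interest: $312.16 + $269.70 + $226.55 + $182.69 + $138.11 + $92.81 + $46.77 = $1,268.79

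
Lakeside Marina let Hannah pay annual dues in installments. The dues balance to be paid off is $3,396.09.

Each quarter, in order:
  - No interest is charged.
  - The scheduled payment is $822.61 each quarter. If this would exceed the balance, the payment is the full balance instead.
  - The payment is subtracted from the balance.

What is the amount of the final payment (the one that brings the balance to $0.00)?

$105.65

Quarter 1: $3,396.09 − $822.61 → $2,573.48
Quarter 2: $2,573.48 − $822.61 → $1,750.87
Quarter 3: $1,750.87 − $822.61 → $928.26
Quarter 4: $928.26 − $822.61 → $105.65
Quarter 5: $105.65 − $105.65 → $0.00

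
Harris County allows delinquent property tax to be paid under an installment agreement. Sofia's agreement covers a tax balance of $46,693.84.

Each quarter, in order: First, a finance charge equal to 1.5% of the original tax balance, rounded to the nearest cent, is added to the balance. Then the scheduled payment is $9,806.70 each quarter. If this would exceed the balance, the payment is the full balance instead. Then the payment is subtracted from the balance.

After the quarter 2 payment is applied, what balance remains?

Quarter 1: opening $46,693.84; interest $700.41 → $47,394.25; payment $9,806.70; balance $37,587.55
Quarter 2: opening $37,587.55; interest $700.41 → $38,287.96; payment $9,806.70; balance $28,481.26

$28,481.26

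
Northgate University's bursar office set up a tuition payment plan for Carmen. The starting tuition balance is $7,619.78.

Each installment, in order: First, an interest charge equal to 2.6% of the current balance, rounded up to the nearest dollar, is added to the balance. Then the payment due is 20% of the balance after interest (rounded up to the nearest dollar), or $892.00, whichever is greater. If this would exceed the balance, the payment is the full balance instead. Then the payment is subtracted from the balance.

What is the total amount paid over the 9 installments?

Installment 1: opening $7,619.78; interest $199.00 → $7,818.78; payment $1,564.00; balance $6,254.78
Installment 2: opening $6,254.78; interest $163.00 → $6,417.78; payment $1,284.00; balance $5,133.78
Installment 3: opening $5,133.78; interest $134.00 → $5,267.78; payment $1,054.00; balance $4,213.78
Installment 4: opening $4,213.78; interest $110.00 → $4,323.78; payment $892.00; balance $3,431.78
Installment 5: opening $3,431.78; interest $90.00 → $3,521.78; payment $892.00; balance $2,629.78
Installment 6: opening $2,629.78; interest $69.00 → $2,698.78; payment $892.00; balance $1,806.78
Installment 7: opening $1,806.78; interest $47.00 → $1,853.78; payment $892.00; balance $961.78
Installment 8: opening $961.78; interest $26.00 → $987.78; payment $892.00; balance $95.78
Installment 9: opening $95.78; interest $3.00 → $98.78; payment $98.78; balance $0.00
Total paid: $8,460.78

$8,460.78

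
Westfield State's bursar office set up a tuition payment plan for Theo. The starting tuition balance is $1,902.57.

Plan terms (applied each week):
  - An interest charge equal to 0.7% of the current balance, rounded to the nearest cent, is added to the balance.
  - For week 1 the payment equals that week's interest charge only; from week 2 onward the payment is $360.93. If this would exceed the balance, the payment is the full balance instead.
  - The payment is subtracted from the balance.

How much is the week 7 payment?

$140.98

# | Opening | Interest | Payment | End bal
1 | $1,902.57 | $13.32 | $13.32 | $1,902.57
2 | $1,902.57 | $13.32 | $360.93 | $1,554.96
3 | $1,554.96 | $10.88 | $360.93 | $1,204.91
4 | $1,204.91 | $8.43 | $360.93 | $852.41
5 | $852.41 | $5.97 | $360.93 | $497.45
6 | $497.45 | $3.48 | $360.93 | $140.00
7 | $140.00 | $0.98 | $140.98 | $0.00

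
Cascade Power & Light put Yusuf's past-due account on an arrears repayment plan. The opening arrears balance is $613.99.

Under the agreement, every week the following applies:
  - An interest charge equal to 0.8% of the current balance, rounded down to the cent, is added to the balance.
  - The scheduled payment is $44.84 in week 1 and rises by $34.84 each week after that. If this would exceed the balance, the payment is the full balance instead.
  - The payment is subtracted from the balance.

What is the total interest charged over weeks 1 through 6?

$18.99

# | Opening | Interest | Payment | End bal
1 | $613.99 | $4.91 | $44.84 | $574.06
2 | $574.06 | $4.59 | $79.68 | $498.97
3 | $498.97 | $3.99 | $114.52 | $388.44
4 | $388.44 | $3.10 | $149.36 | $242.18
5 | $242.18 | $1.93 | $184.20 | $59.91
6 | $59.91 | $0.47 | $60.38 | $0.00
Total interest: $4.91 + $4.59 + $3.99 + $3.10 + $1.93 + $0.47 = $18.99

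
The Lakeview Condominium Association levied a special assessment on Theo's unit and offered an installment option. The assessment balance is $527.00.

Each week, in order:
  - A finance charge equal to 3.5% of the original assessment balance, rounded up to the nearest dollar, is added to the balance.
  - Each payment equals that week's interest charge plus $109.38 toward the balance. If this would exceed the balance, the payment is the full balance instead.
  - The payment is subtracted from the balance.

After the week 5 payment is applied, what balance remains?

Week 1: $527.00 +$19.00 interest = $546.00; pay $128.38 → $417.62
Week 2: $417.62 +$19.00 interest = $436.62; pay $128.38 → $308.24
Week 3: $308.24 +$19.00 interest = $327.24; pay $128.38 → $198.86
Week 4: $198.86 +$19.00 interest = $217.86; pay $128.38 → $89.48
Week 5: $89.48 +$19.00 interest = $108.48; pay $108.48 → $0.00

$0.00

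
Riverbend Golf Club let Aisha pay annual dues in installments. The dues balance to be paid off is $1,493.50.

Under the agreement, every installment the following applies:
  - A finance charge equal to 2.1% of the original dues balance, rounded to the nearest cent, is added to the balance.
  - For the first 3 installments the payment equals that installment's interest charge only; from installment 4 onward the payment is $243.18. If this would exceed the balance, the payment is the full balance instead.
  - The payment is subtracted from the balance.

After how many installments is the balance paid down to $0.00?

11

Installment 1: $1,493.50 +$31.36 interest = $1,524.86; pay $31.36 → $1,493.50
Installment 2: $1,493.50 +$31.36 interest = $1,524.86; pay $31.36 → $1,493.50
Installment 3: $1,493.50 +$31.36 interest = $1,524.86; pay $31.36 → $1,493.50
Installment 4: $1,493.50 +$31.36 interest = $1,524.86; pay $243.18 → $1,281.68
Installment 5: $1,281.68 +$31.36 interest = $1,313.04; pay $243.18 → $1,069.86
Installment 6: $1,069.86 +$31.36 interest = $1,101.22; pay $243.18 → $858.04
Installment 7: $858.04 +$31.36 interest = $889.40; pay $243.18 → $646.22
Installment 8: $646.22 +$31.36 interest = $677.58; pay $243.18 → $434.40
Installment 9: $434.40 +$31.36 interest = $465.76; pay $243.18 → $222.58
Installment 10: $222.58 +$31.36 interest = $253.94; pay $243.18 → $10.76
Installment 11: $10.76 +$31.36 interest = $42.12; pay $42.12 → $0.00
Balance reaches $0.00 in installment 11.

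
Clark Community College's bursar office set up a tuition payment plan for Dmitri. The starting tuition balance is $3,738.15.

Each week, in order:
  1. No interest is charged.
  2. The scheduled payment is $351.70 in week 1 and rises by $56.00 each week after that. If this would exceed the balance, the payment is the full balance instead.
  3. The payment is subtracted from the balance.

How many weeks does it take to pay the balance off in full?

8

Week 1: opening $3,738.15; payment $351.70; balance $3,386.45
Week 2: opening $3,386.45; payment $407.70; balance $2,978.75
Week 3: opening $2,978.75; payment $463.70; balance $2,515.05
Week 4: opening $2,515.05; payment $519.70; balance $1,995.35
Week 5: opening $1,995.35; payment $575.70; balance $1,419.65
Week 6: opening $1,419.65; payment $631.70; balance $787.95
Week 7: opening $787.95; payment $687.70; balance $100.25
Week 8: opening $100.25; payment $100.25; balance $0.00
Balance reaches $0.00 in week 8.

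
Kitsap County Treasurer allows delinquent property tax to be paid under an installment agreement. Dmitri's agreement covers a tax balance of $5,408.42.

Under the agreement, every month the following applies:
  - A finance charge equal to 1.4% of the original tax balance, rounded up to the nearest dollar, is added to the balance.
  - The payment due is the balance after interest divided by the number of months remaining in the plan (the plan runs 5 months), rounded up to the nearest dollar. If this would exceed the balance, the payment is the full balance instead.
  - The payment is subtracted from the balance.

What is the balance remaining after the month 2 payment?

Month 1: opening $5,408.42; interest $76.00 → $5,484.42; payment $1,097.00; balance $4,387.42
Month 2: opening $4,387.42; interest $76.00 → $4,463.42; payment $1,116.00; balance $3,347.42

$3,347.42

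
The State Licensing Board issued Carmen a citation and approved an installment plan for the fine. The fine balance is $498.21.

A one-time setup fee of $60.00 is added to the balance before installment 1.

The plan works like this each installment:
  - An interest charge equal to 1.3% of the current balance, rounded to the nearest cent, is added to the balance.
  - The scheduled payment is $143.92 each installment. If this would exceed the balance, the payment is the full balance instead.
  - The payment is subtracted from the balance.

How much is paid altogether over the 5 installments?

Installment 1: opening $558.21; interest $7.26 → $565.47; payment $143.92; balance $421.55
Installment 2: opening $421.55; interest $5.48 → $427.03; payment $143.92; balance $283.11
Installment 3: opening $283.11; interest $3.68 → $286.79; payment $143.92; balance $142.87
Installment 4: opening $142.87; interest $1.86 → $144.73; payment $143.92; balance $0.81
Installment 5: opening $0.81; interest $0.01 → $0.82; payment $0.82; balance $0.00
Total paid: $576.50

$576.50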